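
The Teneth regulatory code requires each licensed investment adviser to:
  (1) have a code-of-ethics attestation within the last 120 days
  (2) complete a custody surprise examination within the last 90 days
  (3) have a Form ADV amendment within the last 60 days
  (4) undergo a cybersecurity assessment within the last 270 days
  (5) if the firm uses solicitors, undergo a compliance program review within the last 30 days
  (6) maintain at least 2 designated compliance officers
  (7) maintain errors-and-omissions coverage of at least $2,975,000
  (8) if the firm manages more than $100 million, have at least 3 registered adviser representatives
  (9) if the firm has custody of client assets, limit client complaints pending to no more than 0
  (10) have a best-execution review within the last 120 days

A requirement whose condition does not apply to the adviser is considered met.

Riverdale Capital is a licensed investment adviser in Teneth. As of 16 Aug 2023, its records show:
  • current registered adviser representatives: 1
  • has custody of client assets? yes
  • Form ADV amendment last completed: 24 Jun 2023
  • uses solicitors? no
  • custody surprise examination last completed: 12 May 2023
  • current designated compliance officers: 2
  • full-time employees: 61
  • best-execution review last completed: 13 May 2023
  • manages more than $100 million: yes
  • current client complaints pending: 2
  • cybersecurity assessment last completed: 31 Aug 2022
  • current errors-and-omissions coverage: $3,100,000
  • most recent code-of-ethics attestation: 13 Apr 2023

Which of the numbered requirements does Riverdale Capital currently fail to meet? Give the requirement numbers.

1. code-of-ethics attestation 125 days ago vs limit 120 → not met
2. custody surprise examination 96 days ago vs limit 90 → not met
3. Form ADV amendment 53 days ago vs limit 60 → met
4. cybersecurity assessment 350 days ago vs limit 270 → not met
5. condition 'uses solicitors' does not hold → requirement n/a → met
6. designated compliance officers 2 ≥ 2 → met
7. errors-and-omissions coverage $3,100,000 ≥ $2,975,000 → met
8. condition 'manages more than $100 million' holds; registered adviser representatives 1 < 3 → not met
9. condition 'has custody of client assets' holds; client complaints pending 2 > 0 → not met
10. best-execution review 95 days ago vs limit 120 → met
Not met: 1, 2, 4, 8, 9

1, 2, 4, 8, 9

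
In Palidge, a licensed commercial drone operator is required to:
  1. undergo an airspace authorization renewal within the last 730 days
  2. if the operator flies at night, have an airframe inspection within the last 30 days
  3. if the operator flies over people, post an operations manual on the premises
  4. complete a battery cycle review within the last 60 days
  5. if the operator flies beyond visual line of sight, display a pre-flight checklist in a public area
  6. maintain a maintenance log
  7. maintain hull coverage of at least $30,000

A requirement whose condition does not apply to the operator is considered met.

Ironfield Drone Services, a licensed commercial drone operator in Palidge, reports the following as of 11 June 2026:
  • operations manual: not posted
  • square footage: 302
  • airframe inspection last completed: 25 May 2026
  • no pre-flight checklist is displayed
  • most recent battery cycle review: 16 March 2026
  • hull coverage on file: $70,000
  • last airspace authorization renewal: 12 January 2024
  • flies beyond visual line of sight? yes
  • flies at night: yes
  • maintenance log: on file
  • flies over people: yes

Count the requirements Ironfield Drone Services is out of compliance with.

4

1. airspace authorization renewal 881 days ago vs limit 730 → not met
2. condition 'flies at night' holds; airframe inspection 17 days ago vs limit 30 → met
3. condition 'flies over people' holds; operations manual absent → not met
4. battery cycle review 87 days ago vs limit 60 → not met
5. condition 'flies beyond visual line of sight' holds; pre-flight checklist absent → not met
6. maintenance log present → met
7. hull coverage $70,000 ≥ $30,000 → met
Not met: 4 of 7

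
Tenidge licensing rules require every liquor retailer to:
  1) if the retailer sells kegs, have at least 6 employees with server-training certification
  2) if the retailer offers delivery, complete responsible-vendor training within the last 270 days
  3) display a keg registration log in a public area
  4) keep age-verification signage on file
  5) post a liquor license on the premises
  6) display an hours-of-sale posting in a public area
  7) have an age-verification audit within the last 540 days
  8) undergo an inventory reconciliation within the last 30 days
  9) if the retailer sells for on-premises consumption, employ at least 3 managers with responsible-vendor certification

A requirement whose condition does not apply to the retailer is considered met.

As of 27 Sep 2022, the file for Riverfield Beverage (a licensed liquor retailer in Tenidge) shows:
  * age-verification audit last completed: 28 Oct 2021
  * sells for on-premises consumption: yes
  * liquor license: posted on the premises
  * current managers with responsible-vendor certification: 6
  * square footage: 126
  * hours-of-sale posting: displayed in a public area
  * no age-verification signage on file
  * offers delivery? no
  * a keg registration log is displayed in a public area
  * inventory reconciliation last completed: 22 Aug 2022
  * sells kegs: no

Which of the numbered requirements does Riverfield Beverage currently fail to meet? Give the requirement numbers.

4, 8

1. condition 'sells kegs' does not hold → requirement n/a → met
2. condition 'offers delivery' does not hold → requirement n/a → met
3. keg registration log present → met
4. age-verification signage absent → not met
5. liquor license present → met
6. hours-of-sale posting present → met
7. age-verification audit 334 days ago vs limit 540 → met
8. inventory reconciliation 36 days ago vs limit 30 → not met
9. condition 'sells for on-premises consumption' holds; managers with responsible-vendor certification 6 ≥ 3 → met
Not met: 4, 8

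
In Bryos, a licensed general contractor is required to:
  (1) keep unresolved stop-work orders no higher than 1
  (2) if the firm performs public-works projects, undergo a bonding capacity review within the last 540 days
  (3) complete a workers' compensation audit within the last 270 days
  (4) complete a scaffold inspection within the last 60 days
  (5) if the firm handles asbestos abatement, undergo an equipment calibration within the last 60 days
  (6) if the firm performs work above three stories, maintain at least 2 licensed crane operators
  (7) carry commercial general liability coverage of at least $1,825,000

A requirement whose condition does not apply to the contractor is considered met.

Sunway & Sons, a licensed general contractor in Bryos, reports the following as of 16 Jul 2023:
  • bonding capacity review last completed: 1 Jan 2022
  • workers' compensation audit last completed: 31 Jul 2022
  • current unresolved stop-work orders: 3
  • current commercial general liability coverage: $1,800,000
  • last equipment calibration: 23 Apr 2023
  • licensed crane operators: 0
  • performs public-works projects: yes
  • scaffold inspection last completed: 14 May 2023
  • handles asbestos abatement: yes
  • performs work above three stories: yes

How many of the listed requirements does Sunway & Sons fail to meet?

7

1. unresolved stop-work orders 3 > 1 → not met
2. condition 'performs public-works projects' holds; bonding capacity review 561 days ago vs limit 540 → not met
3. workers' compensation audit 350 days ago vs limit 270 → not met
4. scaffold inspection 63 days ago vs limit 60 → not met
5. condition 'handles asbestos abatement' holds; equipment calibration 84 days ago vs limit 60 → not met
6. condition 'performs work above three stories' holds; licensed crane operators 0 < 2 → not met
7. commercial general liability coverage $1,800,000 < $1,825,000 → not met
Not met: 7 of 7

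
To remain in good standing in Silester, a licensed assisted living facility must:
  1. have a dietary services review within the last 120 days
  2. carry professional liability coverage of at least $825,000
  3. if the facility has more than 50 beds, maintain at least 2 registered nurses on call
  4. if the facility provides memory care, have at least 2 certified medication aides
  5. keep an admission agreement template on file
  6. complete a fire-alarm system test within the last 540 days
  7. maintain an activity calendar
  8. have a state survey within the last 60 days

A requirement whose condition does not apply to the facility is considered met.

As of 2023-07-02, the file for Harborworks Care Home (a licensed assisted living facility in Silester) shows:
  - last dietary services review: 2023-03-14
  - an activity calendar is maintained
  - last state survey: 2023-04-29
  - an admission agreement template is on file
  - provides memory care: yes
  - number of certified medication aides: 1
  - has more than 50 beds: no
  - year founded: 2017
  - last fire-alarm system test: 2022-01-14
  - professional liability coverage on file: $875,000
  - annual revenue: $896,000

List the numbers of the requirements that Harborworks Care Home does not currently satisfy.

1. dietary services review 110 days ago vs limit 120 → met
2. professional liability coverage $875,000 ≥ $825,000 → met
3. condition 'has more than 50 beds' does not hold → requirement n/a → met
4. condition 'provides memory care' holds; certified medication aides 1 < 2 → not met
5. admission agreement template present → met
6. fire-alarm system test 534 days ago vs limit 540 → met
7. activity calendar present → met
8. state survey 64 days ago vs limit 60 → not met
Not met: 4, 8

4, 8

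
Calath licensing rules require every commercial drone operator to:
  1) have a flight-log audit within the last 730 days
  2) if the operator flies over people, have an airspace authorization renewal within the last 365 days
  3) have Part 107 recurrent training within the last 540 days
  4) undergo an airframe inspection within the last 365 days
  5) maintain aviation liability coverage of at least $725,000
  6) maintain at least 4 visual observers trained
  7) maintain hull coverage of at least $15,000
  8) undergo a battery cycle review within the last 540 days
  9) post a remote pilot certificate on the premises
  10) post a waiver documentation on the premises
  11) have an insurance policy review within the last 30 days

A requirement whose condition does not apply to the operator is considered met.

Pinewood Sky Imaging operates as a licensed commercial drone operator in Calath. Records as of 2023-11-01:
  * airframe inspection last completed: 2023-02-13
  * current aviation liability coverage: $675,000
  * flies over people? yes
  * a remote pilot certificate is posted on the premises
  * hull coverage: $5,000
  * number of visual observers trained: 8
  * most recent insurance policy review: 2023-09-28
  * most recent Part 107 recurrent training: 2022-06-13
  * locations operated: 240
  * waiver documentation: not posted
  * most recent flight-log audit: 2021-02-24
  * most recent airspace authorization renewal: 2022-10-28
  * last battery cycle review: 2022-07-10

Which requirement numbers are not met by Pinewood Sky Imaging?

1. flight-log audit 980 days ago vs limit 730 → not met
2. condition 'flies over people' holds; airspace authorization renewal 369 days ago vs limit 365 → not met
3. Part 107 recurrent training 506 days ago vs limit 540 → met
4. airframe inspection 261 days ago vs limit 365 → met
5. aviation liability coverage $675,000 < $725,000 → not met
6. visual observers trained 8 ≥ 4 → met
7. hull coverage $5,000 < $15,000 → not met
8. battery cycle review 479 days ago vs limit 540 → met
9. remote pilot certificate present → met
10. waiver documentation absent → not met
11. insurance policy review 34 days ago vs limit 30 → not met
Not met: 1, 2, 5, 7, 10, 11

1, 2, 5, 7, 10, 11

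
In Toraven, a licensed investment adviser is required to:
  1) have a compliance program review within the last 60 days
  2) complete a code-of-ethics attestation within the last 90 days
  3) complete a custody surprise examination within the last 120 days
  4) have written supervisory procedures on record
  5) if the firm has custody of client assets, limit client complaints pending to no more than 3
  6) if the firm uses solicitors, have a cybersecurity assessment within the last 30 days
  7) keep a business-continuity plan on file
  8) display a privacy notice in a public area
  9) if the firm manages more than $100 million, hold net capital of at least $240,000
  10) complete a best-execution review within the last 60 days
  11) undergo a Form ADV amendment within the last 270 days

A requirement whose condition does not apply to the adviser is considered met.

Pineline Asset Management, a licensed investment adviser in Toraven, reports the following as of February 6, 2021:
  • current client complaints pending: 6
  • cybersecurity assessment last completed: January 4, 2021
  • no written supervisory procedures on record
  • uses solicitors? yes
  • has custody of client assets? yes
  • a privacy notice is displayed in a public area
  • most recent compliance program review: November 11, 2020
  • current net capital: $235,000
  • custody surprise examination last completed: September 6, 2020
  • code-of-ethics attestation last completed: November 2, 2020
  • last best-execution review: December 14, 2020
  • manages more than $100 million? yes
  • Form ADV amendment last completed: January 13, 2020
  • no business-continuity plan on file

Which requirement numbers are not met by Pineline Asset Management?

1. compliance program review 87 days ago vs limit 60 → not met
2. code-of-ethics attestation 96 days ago vs limit 90 → not met
3. custody surprise examination 153 days ago vs limit 120 → not met
4. written supervisory procedures absent → not met
5. condition 'has custody of client assets' holds; client complaints pending 6 > 3 → not met
6. condition 'uses solicitors' holds; cybersecurity assessment 33 days ago vs limit 30 → not met
7. business-continuity plan absent → not met
8. privacy notice present → met
9. condition 'manages more than $100 million' holds; net capital $235,000 < $240,000 → not met
10. best-execution review 54 days ago vs limit 60 → met
11. Form ADV amendment 390 days ago vs limit 270 → not met
Not met: 1, 2, 3, 4, 5, 6, 7, 9, 11

1, 2, 3, 4, 5, 6, 7, 9, 11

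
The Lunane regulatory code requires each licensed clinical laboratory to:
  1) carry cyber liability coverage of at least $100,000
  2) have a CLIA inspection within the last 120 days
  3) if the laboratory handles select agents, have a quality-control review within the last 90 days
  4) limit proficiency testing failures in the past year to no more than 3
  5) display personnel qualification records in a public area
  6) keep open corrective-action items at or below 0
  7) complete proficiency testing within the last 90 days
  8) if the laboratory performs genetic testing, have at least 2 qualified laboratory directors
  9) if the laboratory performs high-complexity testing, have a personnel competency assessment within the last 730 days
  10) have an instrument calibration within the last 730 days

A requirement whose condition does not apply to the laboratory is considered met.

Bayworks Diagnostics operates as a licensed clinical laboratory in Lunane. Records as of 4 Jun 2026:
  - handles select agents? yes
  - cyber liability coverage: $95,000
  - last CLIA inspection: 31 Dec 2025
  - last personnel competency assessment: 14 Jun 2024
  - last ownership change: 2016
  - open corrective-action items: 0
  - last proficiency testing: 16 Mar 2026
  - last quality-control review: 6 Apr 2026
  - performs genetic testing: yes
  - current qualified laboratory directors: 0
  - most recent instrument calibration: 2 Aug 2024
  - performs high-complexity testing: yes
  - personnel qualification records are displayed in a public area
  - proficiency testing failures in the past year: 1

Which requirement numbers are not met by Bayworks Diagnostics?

1, 2, 8

1. cyber liability coverage $95,000 < $100,000 → not met
2. CLIA inspection 155 days ago vs limit 120 → not met
3. condition 'handles select agents' holds; quality-control review 59 days ago vs limit 90 → met
4. proficiency testing failures in the past year 1 ≤ 3 → met
5. personnel qualification records present → met
6. open corrective-action items 0 ≤ 0 → met
7. proficiency testing 80 days ago vs limit 90 → met
8. condition 'performs genetic testing' holds; qualified laboratory directors 0 < 2 → not met
9. condition 'performs high-complexity testing' holds; personnel competency assessment 720 days ago vs limit 730 → met
10. instrument calibration 671 days ago vs limit 730 → met
Not met: 1, 2, 8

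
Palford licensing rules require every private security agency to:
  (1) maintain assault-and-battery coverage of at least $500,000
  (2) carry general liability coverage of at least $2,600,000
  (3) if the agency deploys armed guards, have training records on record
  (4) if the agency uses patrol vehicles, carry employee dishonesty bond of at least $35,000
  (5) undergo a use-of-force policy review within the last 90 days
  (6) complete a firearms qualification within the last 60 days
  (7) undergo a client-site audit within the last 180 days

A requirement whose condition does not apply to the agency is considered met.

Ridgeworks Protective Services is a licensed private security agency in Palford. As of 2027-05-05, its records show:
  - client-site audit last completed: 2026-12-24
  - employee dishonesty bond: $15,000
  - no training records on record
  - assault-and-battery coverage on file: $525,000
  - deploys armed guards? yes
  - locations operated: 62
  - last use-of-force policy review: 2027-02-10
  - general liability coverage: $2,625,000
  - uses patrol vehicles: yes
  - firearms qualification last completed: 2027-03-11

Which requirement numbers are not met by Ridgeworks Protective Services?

1. assault-and-battery coverage $525,000 ≥ $500,000 → met
2. general liability coverage $2,625,000 ≥ $2,600,000 → met
3. condition 'deploys armed guards' holds; training records absent → not met
4. condition 'uses patrol vehicles' holds; employee dishonesty bond $15,000 < $35,000 → not met
5. use-of-force policy review 84 days ago vs limit 90 → met
6. firearms qualification 55 days ago vs limit 60 → met
7. client-site audit 132 days ago vs limit 180 → met
Not met: 3, 4

3, 4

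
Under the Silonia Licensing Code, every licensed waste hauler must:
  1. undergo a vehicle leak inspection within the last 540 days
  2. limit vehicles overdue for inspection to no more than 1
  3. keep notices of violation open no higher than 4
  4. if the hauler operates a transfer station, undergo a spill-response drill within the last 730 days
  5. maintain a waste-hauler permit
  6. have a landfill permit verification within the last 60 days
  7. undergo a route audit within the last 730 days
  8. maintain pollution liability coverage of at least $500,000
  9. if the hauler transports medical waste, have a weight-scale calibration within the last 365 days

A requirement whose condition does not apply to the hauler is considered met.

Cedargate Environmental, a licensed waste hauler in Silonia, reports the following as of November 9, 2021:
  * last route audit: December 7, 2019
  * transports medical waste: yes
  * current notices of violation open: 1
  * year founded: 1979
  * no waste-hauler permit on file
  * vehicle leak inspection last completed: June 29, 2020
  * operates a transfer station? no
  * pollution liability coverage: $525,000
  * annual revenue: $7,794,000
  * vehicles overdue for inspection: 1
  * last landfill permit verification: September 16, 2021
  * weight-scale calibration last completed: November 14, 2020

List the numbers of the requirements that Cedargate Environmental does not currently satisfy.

1. vehicle leak inspection 498 days ago vs limit 540 → met
2. vehicles overdue for inspection 1 ≤ 1 → met
3. notices of violation open 1 ≤ 4 → met
4. condition 'operates a transfer station' does not hold → requirement n/a → met
5. waste-hauler permit absent → not met
6. landfill permit verification 54 days ago vs limit 60 → met
7. route audit 703 days ago vs limit 730 → met
8. pollution liability coverage $525,000 ≥ $500,000 → met
9. condition 'transports medical waste' holds; weight-scale calibration 360 days ago vs limit 365 → met
Not met: 5

5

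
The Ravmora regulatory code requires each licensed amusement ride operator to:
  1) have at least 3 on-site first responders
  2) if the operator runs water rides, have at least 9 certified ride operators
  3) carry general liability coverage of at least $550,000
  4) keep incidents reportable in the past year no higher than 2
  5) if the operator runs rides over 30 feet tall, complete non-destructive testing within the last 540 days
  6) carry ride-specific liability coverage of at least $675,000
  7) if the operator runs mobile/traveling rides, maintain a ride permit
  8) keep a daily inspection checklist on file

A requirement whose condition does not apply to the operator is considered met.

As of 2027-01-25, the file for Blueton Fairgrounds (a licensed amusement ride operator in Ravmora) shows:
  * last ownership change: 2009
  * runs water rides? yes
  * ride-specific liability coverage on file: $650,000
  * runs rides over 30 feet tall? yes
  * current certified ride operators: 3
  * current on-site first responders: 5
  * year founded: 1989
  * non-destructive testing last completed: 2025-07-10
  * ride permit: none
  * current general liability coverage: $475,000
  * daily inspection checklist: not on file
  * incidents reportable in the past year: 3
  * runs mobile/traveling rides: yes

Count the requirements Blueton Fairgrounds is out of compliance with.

7

1. on-site first responders 5 ≥ 3 → met
2. condition 'runs water rides' holds; certified ride operators 3 < 9 → not met
3. general liability coverage $475,000 < $550,000 → not met
4. incidents reportable in the past year 3 > 2 → not met
5. condition 'runs rides over 30 feet tall' holds; non-destructive testing 564 days ago vs limit 540 → not met
6. ride-specific liability coverage $650,000 < $675,000 → not met
7. condition 'runs mobile/traveling rides' holds; ride permit absent → not met
8. daily inspection checklist absent → not met
Not met: 7 of 8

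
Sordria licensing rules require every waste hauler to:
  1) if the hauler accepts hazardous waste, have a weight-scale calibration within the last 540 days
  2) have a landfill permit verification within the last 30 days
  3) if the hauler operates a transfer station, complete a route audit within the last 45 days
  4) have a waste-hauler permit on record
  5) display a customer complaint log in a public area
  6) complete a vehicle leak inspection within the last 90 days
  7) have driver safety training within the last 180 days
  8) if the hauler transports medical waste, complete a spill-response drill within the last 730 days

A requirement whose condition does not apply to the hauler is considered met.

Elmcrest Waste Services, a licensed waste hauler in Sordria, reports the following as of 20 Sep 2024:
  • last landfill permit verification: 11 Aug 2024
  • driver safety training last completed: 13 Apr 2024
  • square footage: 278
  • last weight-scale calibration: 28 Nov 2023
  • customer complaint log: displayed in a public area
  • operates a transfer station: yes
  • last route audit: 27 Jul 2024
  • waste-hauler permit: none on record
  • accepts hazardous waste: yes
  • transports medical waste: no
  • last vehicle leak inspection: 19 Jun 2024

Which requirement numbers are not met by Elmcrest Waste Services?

2, 3, 4, 6

1. condition 'accepts hazardous waste' holds; weight-scale calibration 297 days ago vs limit 540 → met
2. landfill permit verification 40 days ago vs limit 30 → not met
3. condition 'operates a transfer station' holds; route audit 55 days ago vs limit 45 → not met
4. waste-hauler permit absent → not met
5. customer complaint log present → met
6. vehicle leak inspection 93 days ago vs limit 90 → not met
7. driver safety training 160 days ago vs limit 180 → met
8. condition 'transports medical waste' does not hold → requirement n/a → met
Not met: 2, 3, 4, 6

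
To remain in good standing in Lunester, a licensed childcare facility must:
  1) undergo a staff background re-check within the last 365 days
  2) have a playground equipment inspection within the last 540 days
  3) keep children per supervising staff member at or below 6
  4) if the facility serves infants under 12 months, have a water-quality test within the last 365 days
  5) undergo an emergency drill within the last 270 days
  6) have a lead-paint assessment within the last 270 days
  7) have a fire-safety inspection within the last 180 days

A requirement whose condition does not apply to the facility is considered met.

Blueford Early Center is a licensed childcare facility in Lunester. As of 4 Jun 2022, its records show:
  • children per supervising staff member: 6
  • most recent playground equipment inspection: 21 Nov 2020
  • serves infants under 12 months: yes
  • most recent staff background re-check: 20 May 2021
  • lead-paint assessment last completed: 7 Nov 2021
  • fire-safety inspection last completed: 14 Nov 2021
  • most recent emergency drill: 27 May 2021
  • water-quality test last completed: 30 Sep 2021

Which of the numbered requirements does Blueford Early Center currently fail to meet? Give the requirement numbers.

1, 2, 5, 7

1. staff background re-check 380 days ago vs limit 365 → not met
2. playground equipment inspection 560 days ago vs limit 540 → not met
3. children per supervising staff member 6 ≤ 6 → met
4. condition 'serves infants under 12 months' holds; water-quality test 247 days ago vs limit 365 → met
5. emergency drill 373 days ago vs limit 270 → not met
6. lead-paint assessment 209 days ago vs limit 270 → met
7. fire-safety inspection 202 days ago vs limit 180 → not met
Not met: 1, 2, 5, 7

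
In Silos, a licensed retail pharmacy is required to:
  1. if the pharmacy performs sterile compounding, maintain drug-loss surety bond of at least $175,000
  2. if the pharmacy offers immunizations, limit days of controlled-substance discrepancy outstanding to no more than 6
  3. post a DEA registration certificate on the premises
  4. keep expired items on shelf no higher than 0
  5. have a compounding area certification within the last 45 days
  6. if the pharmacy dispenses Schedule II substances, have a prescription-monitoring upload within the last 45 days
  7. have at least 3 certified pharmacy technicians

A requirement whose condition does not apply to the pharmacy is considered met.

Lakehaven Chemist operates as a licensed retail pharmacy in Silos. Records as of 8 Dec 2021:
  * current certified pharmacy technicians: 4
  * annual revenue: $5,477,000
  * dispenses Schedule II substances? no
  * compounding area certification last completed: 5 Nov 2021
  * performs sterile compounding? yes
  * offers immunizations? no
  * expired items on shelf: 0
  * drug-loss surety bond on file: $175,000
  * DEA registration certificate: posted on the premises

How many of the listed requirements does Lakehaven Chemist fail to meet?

1. condition 'performs sterile compounding' holds; drug-loss surety bond $175,000 ≥ $175,000 → met
2. condition 'offers immunizations' does not hold → requirement n/a → met
3. DEA registration certificate present → met
4. expired items on shelf 0 ≤ 0 → met
5. compounding area certification 33 days ago vs limit 45 → met
6. condition 'dispenses Schedule II substances' does not hold → requirement n/a → met
7. certified pharmacy technicians 4 ≥ 3 → met
Not met: 0 of 7

0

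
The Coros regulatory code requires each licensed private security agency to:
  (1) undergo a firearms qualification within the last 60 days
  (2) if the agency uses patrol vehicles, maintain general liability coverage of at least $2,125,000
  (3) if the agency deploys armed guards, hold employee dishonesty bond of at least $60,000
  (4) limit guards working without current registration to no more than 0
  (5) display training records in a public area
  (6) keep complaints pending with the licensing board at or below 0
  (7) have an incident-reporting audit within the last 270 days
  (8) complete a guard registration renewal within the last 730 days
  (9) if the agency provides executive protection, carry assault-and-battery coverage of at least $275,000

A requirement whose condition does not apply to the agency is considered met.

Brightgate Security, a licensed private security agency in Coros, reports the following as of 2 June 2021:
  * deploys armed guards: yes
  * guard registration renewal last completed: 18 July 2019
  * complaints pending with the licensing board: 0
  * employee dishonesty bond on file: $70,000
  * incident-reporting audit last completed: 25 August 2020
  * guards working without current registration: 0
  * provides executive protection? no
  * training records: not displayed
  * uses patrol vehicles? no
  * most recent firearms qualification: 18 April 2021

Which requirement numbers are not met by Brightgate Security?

5, 7

1. firearms qualification 45 days ago vs limit 60 → met
2. condition 'uses patrol vehicles' does not hold → requirement n/a → met
3. condition 'deploys armed guards' holds; employee dishonesty bond $70,000 ≥ $60,000 → met
4. guards working without current registration 0 ≤ 0 → met
5. training records absent → not met
6. complaints pending with the licensing board 0 ≤ 0 → met
7. incident-reporting audit 281 days ago vs limit 270 → not met
8. guard registration renewal 685 days ago vs limit 730 → met
9. condition 'provides executive protection' does not hold → requirement n/a → met
Not met: 5, 7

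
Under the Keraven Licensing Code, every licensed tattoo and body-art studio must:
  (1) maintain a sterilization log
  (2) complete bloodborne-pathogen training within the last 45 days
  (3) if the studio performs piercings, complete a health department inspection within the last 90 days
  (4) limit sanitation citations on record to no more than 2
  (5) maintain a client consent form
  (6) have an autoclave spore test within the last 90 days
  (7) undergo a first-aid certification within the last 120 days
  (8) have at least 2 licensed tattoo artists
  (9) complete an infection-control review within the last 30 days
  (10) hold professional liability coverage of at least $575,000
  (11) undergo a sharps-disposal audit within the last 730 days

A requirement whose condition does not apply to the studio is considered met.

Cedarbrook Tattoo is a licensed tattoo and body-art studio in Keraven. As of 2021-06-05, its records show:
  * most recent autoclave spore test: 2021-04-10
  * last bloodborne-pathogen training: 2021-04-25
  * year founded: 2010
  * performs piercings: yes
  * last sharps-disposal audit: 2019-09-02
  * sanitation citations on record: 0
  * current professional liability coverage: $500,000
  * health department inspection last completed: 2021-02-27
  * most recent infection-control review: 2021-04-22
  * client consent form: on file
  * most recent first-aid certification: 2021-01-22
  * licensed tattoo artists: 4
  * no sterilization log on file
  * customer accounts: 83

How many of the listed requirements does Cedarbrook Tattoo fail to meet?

5

1. sterilization log absent → not met
2. bloodborne-pathogen training 41 days ago vs limit 45 → met
3. condition 'performs piercings' holds; health department inspection 98 days ago vs limit 90 → not met
4. sanitation citations on record 0 ≤ 2 → met
5. client consent form present → met
6. autoclave spore test 56 days ago vs limit 90 → met
7. first-aid certification 134 days ago vs limit 120 → not met
8. licensed tattoo artists 4 ≥ 2 → met
9. infection-control review 44 days ago vs limit 30 → not met
10. professional liability coverage $500,000 < $575,000 → not met
11. sharps-disposal audit 642 days ago vs limit 730 → met
Not met: 5 of 11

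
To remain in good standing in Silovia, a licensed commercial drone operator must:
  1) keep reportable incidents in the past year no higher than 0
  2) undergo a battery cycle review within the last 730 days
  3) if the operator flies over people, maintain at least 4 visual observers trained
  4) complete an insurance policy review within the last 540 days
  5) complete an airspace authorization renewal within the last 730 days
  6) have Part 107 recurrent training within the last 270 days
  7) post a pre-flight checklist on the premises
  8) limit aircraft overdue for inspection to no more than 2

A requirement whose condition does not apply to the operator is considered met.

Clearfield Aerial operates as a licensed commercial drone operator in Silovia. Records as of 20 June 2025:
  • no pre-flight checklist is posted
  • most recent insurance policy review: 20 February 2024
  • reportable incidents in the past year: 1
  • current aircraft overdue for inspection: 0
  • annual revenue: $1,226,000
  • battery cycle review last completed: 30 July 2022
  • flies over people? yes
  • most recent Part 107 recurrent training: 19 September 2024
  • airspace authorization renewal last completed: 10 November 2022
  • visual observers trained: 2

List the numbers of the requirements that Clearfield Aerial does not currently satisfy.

1. reportable incidents in the past year 1 > 0 → not met
2. battery cycle review 1056 days ago vs limit 730 → not met
3. condition 'flies over people' holds; visual observers trained 2 < 4 → not met
4. insurance policy review 486 days ago vs limit 540 → met
5. airspace authorization renewal 953 days ago vs limit 730 → not met
6. Part 107 recurrent training 274 days ago vs limit 270 → not met
7. pre-flight checklist absent → not met
8. aircraft overdue for inspection 0 ≤ 2 → met
Not met: 1, 2, 3, 5, 6, 7

1, 2, 3, 5, 6, 7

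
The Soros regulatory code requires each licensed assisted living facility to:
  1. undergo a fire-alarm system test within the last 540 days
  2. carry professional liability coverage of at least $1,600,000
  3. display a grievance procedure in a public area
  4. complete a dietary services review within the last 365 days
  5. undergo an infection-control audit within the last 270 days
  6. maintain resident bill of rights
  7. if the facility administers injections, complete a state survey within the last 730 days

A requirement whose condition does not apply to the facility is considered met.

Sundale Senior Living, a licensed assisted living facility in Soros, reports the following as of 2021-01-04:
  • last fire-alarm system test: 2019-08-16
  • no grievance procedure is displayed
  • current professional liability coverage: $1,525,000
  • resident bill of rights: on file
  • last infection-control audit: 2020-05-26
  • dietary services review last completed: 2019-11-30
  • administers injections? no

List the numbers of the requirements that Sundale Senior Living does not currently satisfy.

1. fire-alarm system test 507 days ago vs limit 540 → met
2. professional liability coverage $1,525,000 < $1,600,000 → not met
3. grievance procedure absent → not met
4. dietary services review 401 days ago vs limit 365 → not met
5. infection-control audit 223 days ago vs limit 270 → met
6. resident bill of rights present → met
7. condition 'administers injections' does not hold → requirement n/a → met
Not met: 2, 3, 4

2, 3, 4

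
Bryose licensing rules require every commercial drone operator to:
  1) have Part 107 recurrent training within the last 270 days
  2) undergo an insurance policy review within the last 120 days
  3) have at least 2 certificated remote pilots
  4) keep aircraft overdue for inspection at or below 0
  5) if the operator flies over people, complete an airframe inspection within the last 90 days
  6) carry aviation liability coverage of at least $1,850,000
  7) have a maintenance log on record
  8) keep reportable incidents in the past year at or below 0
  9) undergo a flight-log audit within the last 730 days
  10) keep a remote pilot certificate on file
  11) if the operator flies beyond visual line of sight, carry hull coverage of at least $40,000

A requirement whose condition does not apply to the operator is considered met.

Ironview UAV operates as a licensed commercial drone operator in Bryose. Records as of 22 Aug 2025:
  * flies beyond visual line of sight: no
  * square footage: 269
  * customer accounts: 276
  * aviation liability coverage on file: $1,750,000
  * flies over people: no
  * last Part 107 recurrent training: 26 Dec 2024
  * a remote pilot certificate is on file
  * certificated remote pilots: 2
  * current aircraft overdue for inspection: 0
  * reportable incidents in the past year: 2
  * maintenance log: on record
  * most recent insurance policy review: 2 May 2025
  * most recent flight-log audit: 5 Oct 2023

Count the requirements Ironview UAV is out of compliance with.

2

1. Part 107 recurrent training 239 days ago vs limit 270 → met
2. insurance policy review 112 days ago vs limit 120 → met
3. certificated remote pilots 2 ≥ 2 → met
4. aircraft overdue for inspection 0 ≤ 0 → met
5. condition 'flies over people' does not hold → requirement n/a → met
6. aviation liability coverage $1,750,000 < $1,850,000 → not met
7. maintenance log present → met
8. reportable incidents in the past year 2 > 0 → not met
9. flight-log audit 687 days ago vs limit 730 → met
10. remote pilot certificate present → met
11. condition 'flies beyond visual line of sight' does not hold → requirement n/a → met
Not met: 2 of 11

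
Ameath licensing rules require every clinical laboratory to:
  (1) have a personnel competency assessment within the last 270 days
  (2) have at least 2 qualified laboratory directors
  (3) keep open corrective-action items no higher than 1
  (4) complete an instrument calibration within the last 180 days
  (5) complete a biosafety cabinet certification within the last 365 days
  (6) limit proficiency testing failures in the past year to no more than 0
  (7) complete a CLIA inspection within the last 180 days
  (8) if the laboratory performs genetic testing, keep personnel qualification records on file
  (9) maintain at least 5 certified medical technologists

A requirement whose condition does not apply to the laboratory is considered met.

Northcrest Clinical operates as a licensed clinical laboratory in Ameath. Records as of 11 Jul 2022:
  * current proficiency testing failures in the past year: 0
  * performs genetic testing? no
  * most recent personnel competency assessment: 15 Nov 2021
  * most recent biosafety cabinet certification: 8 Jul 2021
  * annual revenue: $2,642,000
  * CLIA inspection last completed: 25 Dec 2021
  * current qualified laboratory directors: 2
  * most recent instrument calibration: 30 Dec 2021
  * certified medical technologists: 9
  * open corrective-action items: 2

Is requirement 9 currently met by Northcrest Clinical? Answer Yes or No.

Yes

9. certified medical technologists 9 ≥ 5 → met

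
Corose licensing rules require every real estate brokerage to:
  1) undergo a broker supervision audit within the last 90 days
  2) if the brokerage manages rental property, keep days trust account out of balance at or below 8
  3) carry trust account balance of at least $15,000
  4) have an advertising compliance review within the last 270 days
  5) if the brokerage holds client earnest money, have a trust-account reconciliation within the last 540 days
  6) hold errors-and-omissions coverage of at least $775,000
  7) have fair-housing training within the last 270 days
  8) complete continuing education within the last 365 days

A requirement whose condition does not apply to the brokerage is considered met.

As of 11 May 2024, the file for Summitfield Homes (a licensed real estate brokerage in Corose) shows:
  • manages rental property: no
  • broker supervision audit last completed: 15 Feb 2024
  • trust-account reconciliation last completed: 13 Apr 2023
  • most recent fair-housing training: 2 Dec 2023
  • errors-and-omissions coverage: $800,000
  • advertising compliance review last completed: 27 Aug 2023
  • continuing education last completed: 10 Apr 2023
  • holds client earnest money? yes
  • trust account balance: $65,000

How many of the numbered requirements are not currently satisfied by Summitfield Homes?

1. broker supervision audit 86 days ago vs limit 90 → met
2. condition 'manages rental property' does not hold → requirement n/a → met
3. trust account balance $65,000 ≥ $15,000 → met
4. advertising compliance review 258 days ago vs limit 270 → met
5. condition 'holds client earnest money' holds; trust-account reconciliation 394 days ago vs limit 540 → met
6. errors-and-omissions coverage $800,000 ≥ $775,000 → met
7. fair-housing training 161 days ago vs limit 270 → met
8. continuing education 397 days ago vs limit 365 → not met
Not met: 1 of 8

1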